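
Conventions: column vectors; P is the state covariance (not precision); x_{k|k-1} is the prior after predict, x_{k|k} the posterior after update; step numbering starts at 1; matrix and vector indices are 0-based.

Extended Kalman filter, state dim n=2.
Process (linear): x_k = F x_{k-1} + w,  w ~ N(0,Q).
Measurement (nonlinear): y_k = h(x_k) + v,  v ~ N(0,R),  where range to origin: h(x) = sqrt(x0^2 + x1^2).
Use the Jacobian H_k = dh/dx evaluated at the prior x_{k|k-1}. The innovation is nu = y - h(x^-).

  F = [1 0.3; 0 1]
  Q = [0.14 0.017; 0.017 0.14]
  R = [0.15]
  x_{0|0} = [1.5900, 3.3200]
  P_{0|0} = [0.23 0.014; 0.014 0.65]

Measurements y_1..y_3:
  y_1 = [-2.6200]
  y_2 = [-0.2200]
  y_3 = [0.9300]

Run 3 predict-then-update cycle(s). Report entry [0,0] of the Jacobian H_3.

step 1: x^-=[2.5860, 3.3200]  P^-=[0.4369 0.2260; 0.2260 0.7900]  H_jac=[0.6145 0.7889]  S=[1.0258]  K=[0.4355; 0.7430]  nu=[-6.8283]  x^+=[-0.3880, -1.7532]  P^+=[0.2423 -0.1059; -0.1059 0.2238]
step 2: x^-=[-0.9139, -1.7532]  P^-=[0.3389 -0.0218; -0.0218 0.3638]  H_jac=[-0.4623 -0.8867]  S=[0.4906]  K=[-0.2799; -0.6370]  nu=[-2.1971]  x^+=[-0.2989, -0.3536]  P^+=[0.3005 -0.1093; -0.1093 0.1647]
step 3: x^-=[-0.4050, -0.3536]  P^-=[0.3897 -0.0429; -0.0429 0.3047]  H_jac=[-0.7533 -0.6577]  S=[0.4605]  K=[-0.5763; -0.3651]  nu=[0.3923]  x^+=[-0.6311, -0.4969]  P^+=[0.2368 -0.1398; -0.1398 0.2433]

H_jac[0,0] = -0.7533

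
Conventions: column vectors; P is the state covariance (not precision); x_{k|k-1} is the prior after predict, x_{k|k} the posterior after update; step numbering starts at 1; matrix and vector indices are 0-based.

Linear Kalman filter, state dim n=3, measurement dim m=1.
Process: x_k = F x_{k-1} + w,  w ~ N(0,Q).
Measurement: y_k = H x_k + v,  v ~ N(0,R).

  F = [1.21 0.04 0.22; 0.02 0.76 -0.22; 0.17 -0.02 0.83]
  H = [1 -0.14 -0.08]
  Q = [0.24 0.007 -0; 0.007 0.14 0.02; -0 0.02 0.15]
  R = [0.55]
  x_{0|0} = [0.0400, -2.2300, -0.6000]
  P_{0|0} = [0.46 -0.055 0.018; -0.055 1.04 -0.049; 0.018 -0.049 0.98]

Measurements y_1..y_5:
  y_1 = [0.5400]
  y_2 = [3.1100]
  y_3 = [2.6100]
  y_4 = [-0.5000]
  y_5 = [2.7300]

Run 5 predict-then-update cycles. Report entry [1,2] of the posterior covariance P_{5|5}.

step 1: x^-=[-0.1728, -1.5620, -0.4466]  P^-=[0.9660 -0.0608 0.2910; -0.0608 0.8029 -0.2118; 0.2910 -0.2118 0.8459]  S=[1.5028]  K=[0.6329; -0.1040; 0.1684]  nu=[0.4584]  x^+=[0.1173, -1.6097, -0.3694]  P^+=[0.3639 0.0381 0.1309; 0.0381 0.7866 -0.1855; 0.1309 -0.1855 0.8033]
step 2: x^-=[-0.0037, -1.1397, -0.2545]  P^-=[0.8831 -0.0277 0.3513; -0.0277 0.6954 -0.2530; 0.3513 -0.2530 0.7571]  S=[1.3974]  K=[0.6146; -0.0750; 0.2334]  nu=[2.9338]  x^+=[1.7994, -1.3598, 0.4302]  P^+=[0.3552 0.0367 0.1508; 0.0367 0.6875 -0.2286; 0.1508 -0.2286 0.6810]
step 3: x^-=[2.2175, -1.0921, 0.6901]  P^-=[0.8740 -0.0384 0.3468; -0.0384 0.6464 -0.2572; 0.3468 -0.2572 0.6796]  S=[1.3905]  K=[0.6125; -0.0779; 0.2362]  nu=[0.2948]  x^+=[2.3981, -1.1151, 0.7598]  P^+=[0.3524 0.0280 0.1456; 0.0280 0.6380 -0.2316; 0.1456 -0.2316 0.6020]
step 4: x^-=[3.0242, -0.9666, 1.0606]  P^-=[0.8623 -0.0433 0.3265; -0.0433 0.6148 -0.2450; 0.3265 -0.2450 0.6238]  S=[1.3827]  K=[0.6091; -0.0794; 0.2248]  nu=[-3.5747]  x^+=[0.8468, -0.6829, 0.2570]  P^+=[0.3493 0.0236 0.1371; 0.0236 0.6061 -0.2203; 0.1371 -0.2203 0.5539]
step 5: x^-=[1.0539, -0.5586, 0.3709]  P^-=[0.8506 -0.0420 0.3086; -0.0420 0.5902 -0.2289; 0.3086 -0.2289 0.5877]  S=[1.3732]  K=[0.6057; -0.0774; 0.2138]  nu=[1.6276]  x^+=[2.0398, -0.6846, 0.7189]  P^+=[0.3467 0.0224 0.1307; 0.0224 0.5820 -0.2062; 0.1307 -0.2062 0.5250]

P_post[1,2] = -0.2062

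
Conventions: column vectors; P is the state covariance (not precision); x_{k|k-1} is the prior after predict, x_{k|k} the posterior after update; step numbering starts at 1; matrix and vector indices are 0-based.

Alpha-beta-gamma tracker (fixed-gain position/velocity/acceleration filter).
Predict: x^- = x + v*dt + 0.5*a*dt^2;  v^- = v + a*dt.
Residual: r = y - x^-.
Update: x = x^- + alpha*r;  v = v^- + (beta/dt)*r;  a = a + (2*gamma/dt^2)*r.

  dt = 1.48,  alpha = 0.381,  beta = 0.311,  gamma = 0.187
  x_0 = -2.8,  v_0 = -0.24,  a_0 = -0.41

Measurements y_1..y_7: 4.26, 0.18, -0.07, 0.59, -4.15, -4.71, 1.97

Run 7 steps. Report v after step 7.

step 1: x_pred=-3.6042  r=7.8642  x^+=-0.6080  v^+=0.8058  a^+=0.9328
step 2: x_pred=1.6061  r=-1.4261  x^+=1.0628  v^+=1.8866  a^+=0.6893
step 3: x_pred=4.6098  r=-4.6798  x^+=2.8268  v^+=1.9233  a^+=-0.1098
step 4: x_pred=5.5531  r=-4.9631  x^+=3.6621  v^+=0.7179  a^+=-0.9572
step 5: x_pred=3.6763  r=-7.8263  x^+=0.6945  v^+=-2.3433  a^+=-2.2935
step 6: x_pred=-5.2855  r=0.5755  x^+=-5.0662  v^+=-5.6168  a^+=-2.1953
step 7: x_pred=-15.7833  r=17.7533  x^+=-9.0193  v^+=-5.1352  a^+=0.8360

v_post = -5.1352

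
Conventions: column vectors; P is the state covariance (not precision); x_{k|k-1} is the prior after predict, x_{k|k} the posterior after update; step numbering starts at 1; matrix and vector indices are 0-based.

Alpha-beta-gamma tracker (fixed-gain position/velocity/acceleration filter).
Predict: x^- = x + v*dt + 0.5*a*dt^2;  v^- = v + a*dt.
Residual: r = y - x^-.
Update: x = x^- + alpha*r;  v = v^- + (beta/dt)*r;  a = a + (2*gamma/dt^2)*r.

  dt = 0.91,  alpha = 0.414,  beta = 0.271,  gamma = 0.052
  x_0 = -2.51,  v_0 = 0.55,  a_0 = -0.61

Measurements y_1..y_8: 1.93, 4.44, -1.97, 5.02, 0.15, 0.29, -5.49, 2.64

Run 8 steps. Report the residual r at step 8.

resid = 8.9813

step 1: x_pred=-2.2621  r=4.1921  x^+=-0.5266  v^+=1.2433  a^+=-0.0835
step 2: x_pred=0.5703  r=3.8697  x^+=2.1723  v^+=2.3197  a^+=0.4025
step 3: x_pred=4.4499  r=-6.4199  x^+=1.7921  v^+=0.7741  a^+=-0.4038
step 4: x_pred=2.3293  r=2.6907  x^+=3.4433  v^+=1.2079  a^+=-0.0659
step 5: x_pred=4.5152  r=-4.3652  x^+=2.7080  v^+=-0.1520  a^+=-0.6141
step 6: x_pred=2.3154  r=-2.0254  x^+=1.4769  v^+=-1.3140  a^+=-0.8685
step 7: x_pred=-0.0784  r=-5.4116  x^+=-2.3188  v^+=-3.7159  a^+=-1.5481
step 8: x_pred=-6.3413  r=8.9813  x^+=-2.6230  v^+=-2.4500  a^+=-0.4202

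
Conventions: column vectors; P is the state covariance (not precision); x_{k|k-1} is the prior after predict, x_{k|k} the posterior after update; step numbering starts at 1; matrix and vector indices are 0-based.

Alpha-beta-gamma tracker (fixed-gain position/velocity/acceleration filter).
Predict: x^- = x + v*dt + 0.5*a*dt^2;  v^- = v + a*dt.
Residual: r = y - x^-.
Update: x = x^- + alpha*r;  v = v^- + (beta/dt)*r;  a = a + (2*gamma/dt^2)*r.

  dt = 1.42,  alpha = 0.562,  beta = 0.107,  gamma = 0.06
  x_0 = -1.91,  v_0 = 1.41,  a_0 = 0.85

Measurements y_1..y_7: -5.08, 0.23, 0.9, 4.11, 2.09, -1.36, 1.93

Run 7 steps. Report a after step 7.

a_post = -1.1615

step 1: x_pred=0.9492  r=-6.0292  x^+=-2.4392  v^+=2.1627  a^+=0.4912
step 2: x_pred=1.1270  r=-0.8970  x^+=0.6229  v^+=2.7926  a^+=0.4378
step 3: x_pred=5.0298  r=-4.1298  x^+=2.7088  v^+=3.1031  a^+=0.1920
step 4: x_pred=7.3088  r=-3.1988  x^+=5.5111  v^+=3.1347  a^+=0.0017
step 5: x_pred=9.9641  r=-7.8741  x^+=5.5389  v^+=2.5438  a^+=-0.4669
step 6: x_pred=8.6803  r=-10.0403  x^+=3.0376  v^+=1.1242  a^+=-1.0645
step 7: x_pred=3.5608  r=-1.6308  x^+=2.6443  v^+=-0.5102  a^+=-1.1615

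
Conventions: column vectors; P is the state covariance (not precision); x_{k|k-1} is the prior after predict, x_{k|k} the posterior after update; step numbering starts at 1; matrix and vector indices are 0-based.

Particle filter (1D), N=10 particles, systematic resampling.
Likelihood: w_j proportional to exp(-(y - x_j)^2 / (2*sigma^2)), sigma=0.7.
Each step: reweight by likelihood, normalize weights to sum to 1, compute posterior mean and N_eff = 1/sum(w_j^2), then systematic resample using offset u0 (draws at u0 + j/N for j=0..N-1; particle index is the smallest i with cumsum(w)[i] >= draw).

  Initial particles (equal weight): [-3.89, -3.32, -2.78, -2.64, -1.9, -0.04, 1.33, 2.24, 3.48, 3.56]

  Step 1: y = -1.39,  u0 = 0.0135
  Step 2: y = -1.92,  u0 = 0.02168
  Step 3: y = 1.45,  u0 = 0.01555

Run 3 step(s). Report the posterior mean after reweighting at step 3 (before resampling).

post_mean = -1.9005

step 1: w=[0.0013, 0.0173, 0.1080, 0.1575, 0.5947, 0.1208, 0.0004, 0.0000, 0.0000, 0.0000]  mean=-1.9128  Neff=2.4688  idx=[1, 2, 3, 4, 4, 4, 4, 4, 4, 5]
step 2: w=[0.0187, 0.0651, 0.0816, 0.1385, 0.1385, 0.1385, 0.1385, 0.1385, 0.1385, 0.0038]  mean=-2.0373  Neff=7.9181  idx=[1, 2, 3, 4, 4, 5, 6, 7, 7, 8]
step 3: w=[0.0001, 0.0005, 0.1249, 0.1249, 0.1249, 0.1249, 0.1249, 0.1249, 0.1249, 0.1249]  mean=-1.9005  Neff=8.0095  idx=[2, 2, 3, 4, 5, 6, 6, 7, 8, 9]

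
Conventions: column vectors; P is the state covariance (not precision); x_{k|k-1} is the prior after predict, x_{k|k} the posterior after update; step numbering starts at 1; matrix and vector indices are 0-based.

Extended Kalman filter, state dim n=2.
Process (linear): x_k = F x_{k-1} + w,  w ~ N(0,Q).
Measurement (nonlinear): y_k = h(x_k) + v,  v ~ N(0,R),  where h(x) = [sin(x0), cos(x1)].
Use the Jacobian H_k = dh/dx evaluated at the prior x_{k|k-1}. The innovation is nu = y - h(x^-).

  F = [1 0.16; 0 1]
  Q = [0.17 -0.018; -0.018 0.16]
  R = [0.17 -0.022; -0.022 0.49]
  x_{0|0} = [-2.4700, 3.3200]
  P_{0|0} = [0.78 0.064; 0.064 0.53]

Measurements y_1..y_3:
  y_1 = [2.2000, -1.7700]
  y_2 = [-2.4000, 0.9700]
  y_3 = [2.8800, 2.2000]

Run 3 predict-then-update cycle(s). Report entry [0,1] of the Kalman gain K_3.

step 1: x^-=[-1.9388, 3.3200]  P^-=[0.9840 0.1308; 0.1308 0.6900]  H_jac=[-0.3598 0.0000; 0.0000 0.1775]  S=[0.2974 -0.0304; -0.0304 0.5117]  K=[-1.1931 -0.0254; -0.1346 0.2313]  nu=[3.1330, -0.7859]  x^+=[-5.6570, 2.7164]  P^+=[0.5623 0.0778; 0.0778 0.6553]
step 2: x^-=[-5.2223, 2.7164]  P^-=[0.7739 0.1646; 0.1646 0.8153]  H_jac=[0.4881 0.0000; 0.0000 -0.4125]  S=[0.3544 -0.0551; -0.0551 0.6287]  K=[1.0637 -0.0147; 0.1455 -0.5222]  nu=[-3.2728, 1.8810]  x^+=[-8.7311, 1.2581]  P^+=[0.3711 0.0742; 0.0742 0.6280]
step 3: x^-=[-8.5298, 1.2581]  P^-=[0.5809 0.1567; 0.1567 0.7880]  H_jac=[-0.6255 0.0000; 0.0000 -0.9515]  S=[0.3973 0.0713; 0.0713 1.2035]  K=[-0.9020 -0.0705; -0.1364 -0.6150]  nu=[3.6602, 1.8924]  x^+=[-11.9646, -0.4049]  P^+=[0.2426 0.0154; 0.0154 0.3135]

K[0,1] = -0.0705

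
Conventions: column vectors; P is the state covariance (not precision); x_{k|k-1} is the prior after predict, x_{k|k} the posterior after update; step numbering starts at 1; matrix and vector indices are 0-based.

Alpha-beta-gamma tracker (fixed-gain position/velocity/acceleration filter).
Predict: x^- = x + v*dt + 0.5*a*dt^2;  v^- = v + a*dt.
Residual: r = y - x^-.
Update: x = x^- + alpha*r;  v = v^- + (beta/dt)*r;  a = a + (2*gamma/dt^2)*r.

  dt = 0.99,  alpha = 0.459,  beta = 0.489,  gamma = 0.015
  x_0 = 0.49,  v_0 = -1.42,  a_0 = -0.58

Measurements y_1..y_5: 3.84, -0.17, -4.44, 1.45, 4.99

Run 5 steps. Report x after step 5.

x_post = 0.7188

step 1: x_pred=-1.2000  r=5.0400  x^+=1.1133  v^+=0.4953  a^+=-0.4257
step 2: x_pred=1.3950  r=-1.5650  x^+=0.6767  v^+=-0.6992  a^+=-0.4736
step 3: x_pred=-0.2477  r=-4.1923  x^+=-2.1719  v^+=-3.2389  a^+=-0.6020
step 4: x_pred=-5.6734  r=7.1234  x^+=-2.4038  v^+=-0.3163  a^+=-0.3839
step 5: x_pred=-2.9050  r=7.8950  x^+=0.7188  v^+=3.2033  a^+=-0.1423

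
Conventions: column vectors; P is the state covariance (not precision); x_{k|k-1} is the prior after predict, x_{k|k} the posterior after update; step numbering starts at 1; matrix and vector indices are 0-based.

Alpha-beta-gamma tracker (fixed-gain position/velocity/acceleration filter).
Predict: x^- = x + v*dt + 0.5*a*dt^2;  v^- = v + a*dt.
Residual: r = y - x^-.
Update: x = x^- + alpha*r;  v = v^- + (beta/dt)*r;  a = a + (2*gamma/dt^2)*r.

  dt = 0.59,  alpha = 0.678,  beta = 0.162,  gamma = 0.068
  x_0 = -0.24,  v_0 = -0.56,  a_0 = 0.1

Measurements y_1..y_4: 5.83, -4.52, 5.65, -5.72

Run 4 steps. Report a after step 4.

a_post = -2.2944

step 1: x_pred=-0.5530  r=6.3830  x^+=3.7747  v^+=1.2516  a^+=2.5938
step 2: x_pred=4.9646  r=-9.4846  x^+=-1.4660  v^+=0.1777  a^+=-1.1118
step 3: x_pred=-1.5546  r=7.2046  x^+=3.3301  v^+=1.5000  a^+=1.7030
step 4: x_pred=4.5115  r=-10.2315  x^+=-2.4255  v^+=-0.3046  a^+=-2.2944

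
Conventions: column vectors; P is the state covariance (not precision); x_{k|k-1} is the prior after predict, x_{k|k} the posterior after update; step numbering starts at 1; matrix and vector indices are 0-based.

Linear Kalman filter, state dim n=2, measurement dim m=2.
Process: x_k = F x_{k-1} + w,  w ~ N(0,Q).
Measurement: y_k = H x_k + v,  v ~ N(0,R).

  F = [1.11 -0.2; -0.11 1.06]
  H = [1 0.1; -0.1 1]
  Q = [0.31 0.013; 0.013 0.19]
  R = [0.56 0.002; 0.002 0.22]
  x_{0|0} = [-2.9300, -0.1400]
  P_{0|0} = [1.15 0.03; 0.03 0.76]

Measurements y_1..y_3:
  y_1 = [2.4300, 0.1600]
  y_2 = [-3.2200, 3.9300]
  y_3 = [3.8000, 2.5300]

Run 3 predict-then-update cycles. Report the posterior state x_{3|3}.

step 1: x^-=[-3.2243, 0.1739]  P^-=[1.7440 -0.2526; -0.2526 1.0509]  S=[2.2640 -0.3174; -0.3174 1.3388]  K=[0.7390 -0.1437; 0.0492 0.8154]  nu=[5.6369, -0.3363]  x^+=[0.9898, 0.1768]  P^+=[0.4125 0.0111; 0.0111 0.1806]
step 2: x^-=[1.0633, 0.0785]  P^-=[0.8205 -0.0623; -0.0623 0.3953]  S=[1.3720 -0.1022; -0.1022 0.6360]  K=[0.5836 -0.1332; 0.0308 0.6363]  nu=[-4.2912, 3.9578]  x^+=[-1.9681, 2.4649]  P^+=[0.3261 0.0045; 0.0045 0.1405]
step 3: x^-=[-2.6776, 2.8293]  P^-=[0.7154 -0.0512; -0.0512 0.3508]  S=[1.2687 -0.0852; -0.0852 0.5882]  K=[0.5512 -0.1289; 0.0282 0.6092]  nu=[6.1947, -0.5670]  x^+=[0.8101, 2.6583]  P^+=[0.3081 0.0035; 0.0035 0.1344]

x_post = [0.8101, 2.6583]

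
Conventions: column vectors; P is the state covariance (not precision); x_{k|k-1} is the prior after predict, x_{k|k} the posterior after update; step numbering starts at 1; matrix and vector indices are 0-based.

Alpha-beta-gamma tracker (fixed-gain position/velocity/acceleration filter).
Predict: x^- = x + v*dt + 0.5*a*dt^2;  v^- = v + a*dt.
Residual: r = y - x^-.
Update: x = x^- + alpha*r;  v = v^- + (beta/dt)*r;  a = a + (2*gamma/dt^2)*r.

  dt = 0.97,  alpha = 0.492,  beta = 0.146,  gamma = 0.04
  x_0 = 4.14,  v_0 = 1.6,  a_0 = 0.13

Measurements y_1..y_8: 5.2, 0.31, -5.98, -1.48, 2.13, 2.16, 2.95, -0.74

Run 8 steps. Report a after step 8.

a_post = 0.4980

step 1: x_pred=5.7532  r=-0.5532  x^+=5.4810  v^+=1.6428  a^+=0.0830
step 2: x_pred=7.1136  r=-6.8036  x^+=3.7662  v^+=0.6993  a^+=-0.4955
step 3: x_pred=4.2114  r=-10.1914  x^+=-0.8028  v^+=-1.3153  a^+=-1.3620
step 4: x_pred=-2.7194  r=1.2394  x^+=-2.1096  v^+=-2.4500  a^+=-1.2567
step 5: x_pred=-5.0773  r=7.2073  x^+=-1.5313  v^+=-2.5841  a^+=-0.6439
step 6: x_pred=-4.3408  r=6.5008  x^+=-1.1424  v^+=-2.2302  a^+=-0.0911
step 7: x_pred=-3.3485  r=6.2985  x^+=-0.2497  v^+=-1.3705  a^+=0.4444
step 8: x_pred=-1.3700  r=0.6300  x^+=-1.0600  v^+=-0.8446  a^+=0.4980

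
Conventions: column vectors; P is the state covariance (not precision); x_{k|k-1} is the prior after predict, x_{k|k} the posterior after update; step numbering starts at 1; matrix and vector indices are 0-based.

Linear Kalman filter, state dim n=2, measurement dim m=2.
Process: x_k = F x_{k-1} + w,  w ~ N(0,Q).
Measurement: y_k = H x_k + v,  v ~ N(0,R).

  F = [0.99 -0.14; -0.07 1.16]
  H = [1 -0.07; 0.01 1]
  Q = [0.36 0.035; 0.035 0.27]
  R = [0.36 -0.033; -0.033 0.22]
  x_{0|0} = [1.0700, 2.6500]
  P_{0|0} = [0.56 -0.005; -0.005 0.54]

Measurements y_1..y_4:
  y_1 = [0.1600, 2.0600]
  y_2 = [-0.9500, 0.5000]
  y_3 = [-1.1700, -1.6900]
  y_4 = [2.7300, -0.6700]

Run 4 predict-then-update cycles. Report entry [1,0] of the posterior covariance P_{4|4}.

P_post[1,0] = -0.0112

step 1: x^-=[0.6883, 2.9991]  P^-=[0.9208 -0.0973; -0.0973 1.0002]  S=[1.2993 -0.1910; -0.1910 1.2183]  K=[0.7199 0.0406; -0.0084 0.8188]  nu=[-0.3184, -0.9460]  x^+=[0.4207, 2.2272]  P^+=[0.2566 -0.0174; -0.0174 0.1806]
step 2: x^-=[0.1047, 2.5541]  P^-=[0.6199 -0.0323; -0.0323 0.5171]  S=[0.9869 -0.0952; -0.0952 0.7365]  K=[0.6349 0.0467; -0.0017 0.7014]  nu=[-0.8759, -2.0551]  x^+=[-0.5474, 1.1140]  P^+=[0.2261 -0.0129; -0.0129 0.1545]
step 3: x^-=[-0.6979, 1.3306]  P^-=[0.5882 -0.0207; -0.0207 0.4811]  S=[0.9535 -0.0815; -0.0815 0.7007]  K=[0.6228 0.0513; 0.0016 0.6864]  nu=[-0.3790, -3.0136]  x^+=[-1.0884, -0.7387]  P^+=[0.2217 -0.0115; -0.0115 0.1511]
step 4: x^-=[-0.9741, -0.7807]  P^-=[0.5835 -0.0182; -0.0182 0.4762]  S=[0.9483 -0.0787; -0.0787 0.6959]  K=[0.6209 0.0524; 0.0024 0.6843]  nu=[3.6494, 0.1205]  x^+=[1.2983, -0.6894]  P^+=[0.2210 -0.0112; -0.0112 0.1506]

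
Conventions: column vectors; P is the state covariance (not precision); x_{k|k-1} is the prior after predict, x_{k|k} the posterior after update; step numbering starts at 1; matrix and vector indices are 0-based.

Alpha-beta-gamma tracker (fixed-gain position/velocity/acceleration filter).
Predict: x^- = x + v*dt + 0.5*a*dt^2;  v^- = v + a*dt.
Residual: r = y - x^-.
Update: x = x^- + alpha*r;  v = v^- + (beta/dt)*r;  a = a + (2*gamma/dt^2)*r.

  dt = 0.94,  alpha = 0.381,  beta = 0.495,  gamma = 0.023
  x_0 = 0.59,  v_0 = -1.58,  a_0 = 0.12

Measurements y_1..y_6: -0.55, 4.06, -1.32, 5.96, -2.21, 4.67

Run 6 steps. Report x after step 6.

step 1: x_pred=-0.8422  r=0.2922  x^+=-0.7309  v^+=-1.3133  a^+=0.1352
step 2: x_pred=-1.9057  r=5.9657  x^+=0.3673  v^+=1.9553  a^+=0.4458
step 3: x_pred=2.4021  r=-3.7221  x^+=0.9840  v^+=0.4142  a^+=0.2520
step 4: x_pred=1.4847  r=4.4753  x^+=3.1898  v^+=3.0078  a^+=0.4850
step 5: x_pred=6.2314  r=-8.4414  x^+=3.0152  v^+=-0.9815  a^+=0.0455
step 6: x_pred=2.1127  r=2.5573  x^+=3.0870  v^+=0.4079  a^+=0.1787

x_post = 3.0870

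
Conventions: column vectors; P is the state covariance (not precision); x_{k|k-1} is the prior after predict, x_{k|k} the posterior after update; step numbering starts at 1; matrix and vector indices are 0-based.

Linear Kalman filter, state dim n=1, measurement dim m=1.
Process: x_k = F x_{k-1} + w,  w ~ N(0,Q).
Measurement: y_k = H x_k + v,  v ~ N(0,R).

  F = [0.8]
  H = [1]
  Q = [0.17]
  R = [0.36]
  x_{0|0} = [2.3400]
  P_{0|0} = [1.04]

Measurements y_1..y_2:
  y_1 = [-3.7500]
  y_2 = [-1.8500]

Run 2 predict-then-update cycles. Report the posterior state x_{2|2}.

step 1: x^-=[1.8720]  P^-=[0.8356]  S=[1.1956]  K=[0.6989]  nu=[-5.6220]  x^+=[-2.0572]  P^+=[0.2516]
step 2: x^-=[-1.6458]  P^-=[0.3310]  S=[0.6910]  K=[0.4790]  nu=[-0.2042]  x^+=[-1.7436]  P^+=[0.1725]

x_post = [-1.7436]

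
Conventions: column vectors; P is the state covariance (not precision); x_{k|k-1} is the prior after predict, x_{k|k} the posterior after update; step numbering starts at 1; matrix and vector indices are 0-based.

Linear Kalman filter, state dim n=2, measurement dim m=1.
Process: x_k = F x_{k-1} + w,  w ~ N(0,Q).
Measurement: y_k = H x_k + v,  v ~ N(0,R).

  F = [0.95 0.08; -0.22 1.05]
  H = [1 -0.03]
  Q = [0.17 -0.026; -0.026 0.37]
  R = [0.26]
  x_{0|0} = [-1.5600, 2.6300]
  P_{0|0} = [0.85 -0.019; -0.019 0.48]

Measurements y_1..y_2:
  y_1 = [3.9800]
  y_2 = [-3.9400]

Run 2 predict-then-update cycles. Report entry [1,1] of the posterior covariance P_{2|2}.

step 1: x^-=[-1.2716, 3.1047]  P^-=[0.9373 -0.1819; -0.1819 0.9491]  S=[1.2091]  K=[0.7797; -0.1740]  nu=[5.3447]  x^+=[2.8959, 2.1745]  P^+=[0.2022 -0.0179; -0.0179 0.9125]
step 2: x^-=[2.9251, 1.6462]  P^-=[0.3556 -0.0091; -0.0091 1.3941]  S=[0.6174]  K=[0.5764; -0.0825]  nu=[-6.8157]  x^+=[-1.0035, 2.2086]  P^+=[0.1505 0.0202; 0.0202 1.3899]

P_post[1,1] = 1.3899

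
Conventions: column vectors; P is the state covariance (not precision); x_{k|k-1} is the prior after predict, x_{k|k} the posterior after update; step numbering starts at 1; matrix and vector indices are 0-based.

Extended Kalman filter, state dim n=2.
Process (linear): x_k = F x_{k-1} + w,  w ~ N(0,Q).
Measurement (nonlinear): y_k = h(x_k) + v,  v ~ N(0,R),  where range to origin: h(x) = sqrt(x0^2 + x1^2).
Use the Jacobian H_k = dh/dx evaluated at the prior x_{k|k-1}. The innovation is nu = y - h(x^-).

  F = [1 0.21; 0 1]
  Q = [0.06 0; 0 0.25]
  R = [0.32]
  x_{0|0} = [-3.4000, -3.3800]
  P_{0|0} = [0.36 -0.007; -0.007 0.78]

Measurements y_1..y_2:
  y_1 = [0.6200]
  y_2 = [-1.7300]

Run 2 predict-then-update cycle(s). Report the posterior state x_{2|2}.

x_post = [-0.3889, 0.0311]

step 1: x^-=[-4.1098, -3.3800]  P^-=[0.4515 0.1568; 0.1568 1.0300]  H_jac=[-0.7723 -0.6352]  S=[1.1587]  K=[-0.3869; -0.6691]  nu=[-4.7012]  x^+=[-2.2911, -0.2343]  P^+=[0.2780 -0.1432; -0.1432 0.5112]
step 2: x^-=[-2.3402, -0.2343]  P^-=[0.3004 -0.0358; -0.0358 0.7612]  H_jac=[-0.9950 -0.0996]  S=[0.6179]  K=[-0.4780; -0.0650]  nu=[-4.0819]  x^+=[-0.3889, 0.0311]  P^+=[0.1592 -0.0550; -0.0550 0.7586]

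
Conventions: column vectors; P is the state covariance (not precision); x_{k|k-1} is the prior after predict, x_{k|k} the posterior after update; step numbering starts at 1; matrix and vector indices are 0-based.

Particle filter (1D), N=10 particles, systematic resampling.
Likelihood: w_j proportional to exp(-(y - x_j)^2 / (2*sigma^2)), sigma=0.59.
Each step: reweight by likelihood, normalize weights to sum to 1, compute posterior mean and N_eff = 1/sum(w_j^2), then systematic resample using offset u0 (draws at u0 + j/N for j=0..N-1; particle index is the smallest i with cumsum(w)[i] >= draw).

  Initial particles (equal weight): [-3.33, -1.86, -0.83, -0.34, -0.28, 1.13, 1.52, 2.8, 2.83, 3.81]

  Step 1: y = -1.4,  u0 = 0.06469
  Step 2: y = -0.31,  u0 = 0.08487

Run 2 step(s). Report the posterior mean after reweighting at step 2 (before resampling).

step 1: w=[0.0027, 0.4256, 0.3616, 0.1148, 0.0952, 0.0001, 0.0000, 0.0000, 0.0000, 0.0000]  mean=-1.1664  Neff=2.9927  idx=[1, 1, 1, 1, 2, 2, 2, 2, 3, 4]
step 2: w=[0.0066, 0.0066, 0.0066, 0.0066, 0.1402, 0.1402, 0.1402, 0.1402, 0.2065, 0.2065]  mean=-0.6423  Neff=6.0951  idx=[4, 5, 5, 6, 7, 7, 8, 8, 9, 9]

post_mean = -0.6423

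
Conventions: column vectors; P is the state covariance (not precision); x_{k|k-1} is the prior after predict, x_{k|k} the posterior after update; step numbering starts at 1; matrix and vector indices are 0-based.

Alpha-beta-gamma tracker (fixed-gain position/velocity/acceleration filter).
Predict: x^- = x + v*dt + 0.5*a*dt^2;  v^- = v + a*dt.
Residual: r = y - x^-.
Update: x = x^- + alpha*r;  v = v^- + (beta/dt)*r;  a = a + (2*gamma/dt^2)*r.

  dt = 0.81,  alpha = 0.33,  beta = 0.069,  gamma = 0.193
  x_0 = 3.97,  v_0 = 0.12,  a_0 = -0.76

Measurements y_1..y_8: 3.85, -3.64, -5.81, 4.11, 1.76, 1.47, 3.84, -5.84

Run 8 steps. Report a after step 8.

a_post = 4.1299

step 1: x_pred=3.8179  r=0.0321  x^+=3.8285  v^+=-0.4929  a^+=-0.7411
step 2: x_pred=3.1861  r=-6.8261  x^+=0.9335  v^+=-1.6746  a^+=-4.7571
step 3: x_pred=-1.9835  r=-3.8265  x^+=-3.2463  v^+=-5.8539  a^+=-7.0083
step 4: x_pred=-10.2869  r=14.3969  x^+=-5.5360  v^+=-10.3042  a^+=1.4618
step 5: x_pred=-13.4028  r=15.1628  x^+=-8.3991  v^+=-7.8285  a^+=10.3824
step 6: x_pred=-11.3342  r=12.8042  x^+=-7.1088  v^+=1.6720  a^+=17.9155
step 7: x_pred=0.1227  r=3.7173  x^+=1.3494  v^+=16.5002  a^+=20.1025
step 8: x_pred=21.3092  r=-27.1492  x^+=12.3499  v^+=30.4705  a^+=4.1299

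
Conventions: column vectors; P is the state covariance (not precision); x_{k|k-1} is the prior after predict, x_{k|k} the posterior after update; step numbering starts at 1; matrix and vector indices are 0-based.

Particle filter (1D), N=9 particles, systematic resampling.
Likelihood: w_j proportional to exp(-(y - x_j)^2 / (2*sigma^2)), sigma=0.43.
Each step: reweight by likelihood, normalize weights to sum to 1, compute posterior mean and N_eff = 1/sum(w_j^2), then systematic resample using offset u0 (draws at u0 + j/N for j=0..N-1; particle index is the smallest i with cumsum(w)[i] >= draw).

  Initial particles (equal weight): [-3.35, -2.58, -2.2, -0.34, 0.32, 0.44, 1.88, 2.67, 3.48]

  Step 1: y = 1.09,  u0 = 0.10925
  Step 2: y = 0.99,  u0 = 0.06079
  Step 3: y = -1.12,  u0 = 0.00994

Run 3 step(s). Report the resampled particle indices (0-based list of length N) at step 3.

resampled_idx = [0, 0, 0, 1, 1, 3, 4, 5, 6]

step 1: w=[0.0000, 0.0000, 0.0000, 0.0056, 0.2833, 0.4491, 0.2604, 0.0016, 0.0000]  mean=0.7803  Neff=2.8590  idx=[4, 4, 5, 5, 5, 5, 6, 6, 6]
step 2: w=[0.1095, 0.1095, 0.1627, 0.1627, 0.1627, 0.1627, 0.0433, 0.0433, 0.0433]  mean=0.6008  Neff=7.3760  idx=[0, 1, 2, 3, 3, 4, 5, 5, 7]
step 3: w=[0.2344, 0.2344, 0.0885, 0.0885, 0.0885, 0.0885, 0.0885, 0.0885, 0.0000]  mean=0.3837  Neff=6.3733  idx=[0, 0, 0, 1, 1, 3, 4, 5, 6]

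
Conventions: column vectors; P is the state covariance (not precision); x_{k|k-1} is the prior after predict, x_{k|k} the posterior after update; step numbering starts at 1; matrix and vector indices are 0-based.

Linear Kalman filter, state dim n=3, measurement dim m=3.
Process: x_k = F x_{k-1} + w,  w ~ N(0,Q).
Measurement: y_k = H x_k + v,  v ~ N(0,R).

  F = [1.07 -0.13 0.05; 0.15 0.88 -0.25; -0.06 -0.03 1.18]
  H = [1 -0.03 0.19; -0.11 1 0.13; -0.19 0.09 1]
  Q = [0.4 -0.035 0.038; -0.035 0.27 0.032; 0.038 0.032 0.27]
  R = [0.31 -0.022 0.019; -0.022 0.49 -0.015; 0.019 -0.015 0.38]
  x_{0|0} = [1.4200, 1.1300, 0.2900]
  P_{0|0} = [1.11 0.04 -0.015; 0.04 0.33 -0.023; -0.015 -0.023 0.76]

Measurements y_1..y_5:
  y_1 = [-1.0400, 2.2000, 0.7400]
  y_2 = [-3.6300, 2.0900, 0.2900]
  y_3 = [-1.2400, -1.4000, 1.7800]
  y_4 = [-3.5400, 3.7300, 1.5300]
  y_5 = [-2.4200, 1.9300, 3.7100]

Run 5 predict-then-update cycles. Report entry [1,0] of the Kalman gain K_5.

K[1,0] = 0.0055

step 1: x^-=[1.3870, 1.1349, 0.2231]  P^-=[1.6659 0.1349 -0.0034; 0.1349 0.6198 -0.2401; -0.0034 -0.2401 1.3364]  S=[2.0180 -0.1005 -0.0326; -0.1005 1.0606 -0.0201; -0.0326 -0.0201 1.7350]  K=[0.8220 0.0289 -0.1616; 0.0603 0.5446 -0.1136; 0.1382 -0.0347 0.7604]  nu=[-2.4353, 1.1887, 0.6783]  x^+=[-0.6902, 1.5583, 0.3609]  P^+=[0.2520 0.0263 -0.0007; 0.0263 0.2793 -0.0703; -0.0007 -0.0703 0.2983]
step 2: x^-=[-0.9230, 1.1775, 0.4205]  P^-=[0.6875 -0.0112 0.0499; -0.0112 0.5485 -0.1408; 0.0499 -0.1408 0.6917]  S=[1.0442 -0.1290 0.0671; -0.1290 1.0229 -0.0083; 0.0671 -0.0083 1.0570]  K=[0.6763 0.0058 -0.1203; 0.0175 0.5211 -0.0815; 0.1334 -0.0332 0.6247]  nu=[-2.7516, 0.7563, -0.4119]  x^+=[-2.7299, 1.5569, -0.2289]  P^+=[0.2066 0.0118 0.0053; 0.0118 0.2653 -0.0601; 0.0053 -0.0601 0.2468]
step 3: x^-=[-3.1348, 1.0179, -0.1530]  P^-=[0.6397 -0.0304 0.0560; -0.0304 0.5247 -0.1122; 0.0560 -0.1122 0.6182]  S=[0.9968 -0.1381 0.0660; -0.1381 1.0088 0.0110; 0.0660 0.0110 0.9851]  K=[0.6607 -0.0010 -0.1136; 0.0075 0.5107 -0.0663; 0.1342 -0.0258 0.5978]  nu=[1.9544, -2.7428, 1.2458]  x^+=[-1.9824, -0.4508, 0.9247]  P^+=[0.2016 0.0080 0.0070; 0.0080 0.2590 -0.0545; 0.0070 -0.0545 0.2363]
step 4: x^-=[-2.0163, -0.9253, 1.2237]  P^-=[0.6350 -0.0339 0.0571; -0.0339 0.5155 -0.1025; 0.0571 -0.1025 0.6029]  S=[0.9921 -0.1393 0.0646; -0.1393 1.0025 0.0184; 0.0646 0.0184 0.9710]  K=[0.6590 -0.0025 -0.1124; 0.0057 0.5065 -0.0611; 0.1344 -0.0225 0.5917]  nu=[-1.7839, 4.2744, 0.0065]  x^+=[-3.2032, 1.2292, 0.8915]  P^+=[0.2010 0.0071 0.0074; 0.0071 0.2566 -0.0525; 0.0074 -0.0525 0.2339]
step 5: x^-=[-3.5426, 0.3784, 1.2072]  P^-=[0.6345 -0.0344 0.0572; -0.0344 0.5123 -0.0994; 0.0572 -0.0994 0.5993]  S=[0.9916 -0.1391 0.0640; -0.1391 1.0001 0.0208; 0.0640 0.0208 0.9679]  K=[0.6588 -0.0028 -0.1122; 0.0055 0.5050 -0.0596; 0.1344 -0.0214 0.5903]  nu=[0.9046, 1.0050, 1.7956]  x^+=[-3.1509, 0.7839, 2.3672]  P^+=[0.2009 0.0070 0.0075; 0.0070 0.2557 -0.0518; 0.0075 -0.0518 0.2333]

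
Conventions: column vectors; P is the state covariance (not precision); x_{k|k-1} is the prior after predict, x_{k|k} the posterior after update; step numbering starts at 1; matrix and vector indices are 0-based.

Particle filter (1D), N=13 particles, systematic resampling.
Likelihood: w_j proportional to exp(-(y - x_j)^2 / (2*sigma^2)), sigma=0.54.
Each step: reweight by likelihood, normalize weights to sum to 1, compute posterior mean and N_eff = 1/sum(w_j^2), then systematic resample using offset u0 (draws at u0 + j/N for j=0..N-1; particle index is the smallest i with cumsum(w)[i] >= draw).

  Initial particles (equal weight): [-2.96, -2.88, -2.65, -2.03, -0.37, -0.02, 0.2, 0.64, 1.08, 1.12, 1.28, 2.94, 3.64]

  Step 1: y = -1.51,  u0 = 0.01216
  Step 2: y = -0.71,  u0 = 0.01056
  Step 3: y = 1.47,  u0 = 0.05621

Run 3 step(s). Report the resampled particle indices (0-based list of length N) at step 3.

step 1: w=[0.0289, 0.0425, 0.1145, 0.6685, 0.1145, 0.0236, 0.0071, 0.0004, 0.0000, 0.0000, 0.0000, 0.0000, 0.0000]  mean=-1.9097  Neff=2.0991  idx=[0, 2, 2, 3, 3, 3, 3, 3, 3, 3, 3, 4, 4]
step 2: w=[0.0001, 0.0008, 0.0008, 0.0246, 0.0246, 0.0246, 0.0246, 0.0246, 0.0246, 0.0246, 0.0246, 0.4007, 0.4007]  mean=-0.7007  Neff=3.0679  idx=[3, 6, 9, 11, 11, 11, 11, 11, 12, 12, 12, 12, 12]
step 3: w=[0.0000, 0.0000, 0.0000, 0.1000, 0.1000, 0.1000, 0.1000, 0.1000, 0.1000, 0.1000, 0.1000, 0.1000, 0.1000]  mean=-0.3700  Neff=10.0000  idx=[3, 4, 5, 5, 6, 7, 8, 8, 9, 10, 11, 12, 12]

resampled_idx = [3, 4, 5, 5, 6, 7, 8, 8, 9, 10, 11, 12, 12]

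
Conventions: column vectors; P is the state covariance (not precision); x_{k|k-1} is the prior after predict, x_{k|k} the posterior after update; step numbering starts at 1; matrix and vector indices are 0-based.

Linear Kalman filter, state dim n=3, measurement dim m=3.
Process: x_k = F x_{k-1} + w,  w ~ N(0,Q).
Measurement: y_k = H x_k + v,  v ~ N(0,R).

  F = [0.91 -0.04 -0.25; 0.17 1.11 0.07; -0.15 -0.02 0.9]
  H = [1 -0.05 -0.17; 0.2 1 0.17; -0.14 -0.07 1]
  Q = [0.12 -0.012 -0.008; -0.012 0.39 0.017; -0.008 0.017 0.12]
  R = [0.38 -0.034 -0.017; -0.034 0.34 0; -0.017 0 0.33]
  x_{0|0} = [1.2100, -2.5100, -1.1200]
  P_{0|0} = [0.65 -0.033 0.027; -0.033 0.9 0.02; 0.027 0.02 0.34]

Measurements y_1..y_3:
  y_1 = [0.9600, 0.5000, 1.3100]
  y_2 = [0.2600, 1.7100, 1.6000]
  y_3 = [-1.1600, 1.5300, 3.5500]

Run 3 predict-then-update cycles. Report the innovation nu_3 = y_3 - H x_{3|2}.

step 1: x^-=[1.4815, -2.6588, -1.1393]  P^-=[0.6715 0.0045 -0.1496; 0.0045 1.5106 0.0313; -0.1496 0.0313 0.4022]  S=[1.1178 -0.0083 -0.3287; -0.0083 1.8914 -0.0523; -0.3287 -0.0523 0.7903]  K=[0.6086 0.0612 -0.0515; -0.0851 0.7995 -0.0775; -0.0437 0.0510 0.5178]  nu=[-0.8481, 3.0562, 2.4706]  x^+=[1.0253, -0.3348, 0.3329]  P^+=[0.2280 -0.0457 0.0014; -0.0457 0.2856 -0.0105; 0.0014 -0.0105 0.1711]
step 2: x^-=[0.8632, -0.1740, 0.1525]  P^-=[0.3224 -0.0353 -0.0753; -0.0353 0.7305 0.0131; -0.0753 0.0131 0.2635]  S=[0.7412 -0.0612 -0.1798; -0.0612 1.0762 -0.0103; -0.1798 -0.0103 0.6220]  K=[0.4432 0.0398 -0.0609; -0.0589 0.6704 -0.0592; -0.0569 0.0406 0.4234]  nu=[-0.5859, 1.6854, 1.5562]  x^+=[0.5758, 0.8983, 0.9131]  P^+=[0.1652 -0.0334 -0.0068; -0.0334 0.2377 -0.0066; -0.0068 -0.0066 0.1393]
step 3: x^-=[0.2598, 1.1589, 0.7175]  P^-=[0.2713 -0.0313 -0.0670; -0.0313 0.6746 0.0144; -0.0670 0.0144 0.2385]  S=[0.6861 -0.0630 -0.1603; -0.0630 1.0202 -0.0070; -0.1603 -0.0070 0.5932]  K=[0.4027 0.0358 -0.0640; -0.0509 0.6540 -0.0539; -0.0606 0.0398 0.4002]  nu=[-1.2399, 0.1972, 2.9500]  x^+=[-0.4212, 1.1918, 1.9811]  P^+=[0.1499 -0.0299 -0.0091; -0.0299 0.2309 -0.0050; -0.0091 -0.0050 0.1315]

innov = [-1.2399, 0.1972, 2.9500]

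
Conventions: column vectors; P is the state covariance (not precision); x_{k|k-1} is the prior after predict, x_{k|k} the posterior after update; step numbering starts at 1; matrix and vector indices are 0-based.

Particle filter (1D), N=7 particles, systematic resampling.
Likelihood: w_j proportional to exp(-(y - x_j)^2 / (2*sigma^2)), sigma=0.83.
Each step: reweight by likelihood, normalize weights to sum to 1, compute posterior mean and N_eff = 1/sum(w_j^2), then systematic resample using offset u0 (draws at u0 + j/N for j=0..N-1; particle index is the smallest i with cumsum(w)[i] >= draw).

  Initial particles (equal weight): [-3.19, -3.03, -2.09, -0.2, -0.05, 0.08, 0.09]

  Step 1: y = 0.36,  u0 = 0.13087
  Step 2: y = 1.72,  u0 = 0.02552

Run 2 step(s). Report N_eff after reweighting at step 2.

step 1: w=[0.0000, 0.0001, 0.0036, 0.2220, 0.2467, 0.2633, 0.2644]  mean=-0.0196  Neff=4.0103  idx=[3, 4, 4, 5, 5, 6, 6]
step 2: w=[0.0811, 0.1212, 0.1212, 0.1671, 0.1671, 0.1712, 0.1712]  mean=0.0292  Neff=6.6491  idx=[0, 1, 2, 3, 4, 5, 6]

N_eff = 6.6491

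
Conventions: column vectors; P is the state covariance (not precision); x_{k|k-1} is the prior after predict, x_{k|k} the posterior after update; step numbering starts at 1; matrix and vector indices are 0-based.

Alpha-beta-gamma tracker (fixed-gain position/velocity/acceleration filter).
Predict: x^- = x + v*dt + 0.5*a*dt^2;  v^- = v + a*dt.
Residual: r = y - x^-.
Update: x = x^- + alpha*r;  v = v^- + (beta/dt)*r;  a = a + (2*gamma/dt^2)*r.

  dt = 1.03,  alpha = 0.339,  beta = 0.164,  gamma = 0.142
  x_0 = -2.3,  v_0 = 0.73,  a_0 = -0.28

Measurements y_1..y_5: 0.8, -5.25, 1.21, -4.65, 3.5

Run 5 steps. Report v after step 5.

v_post = -1.0878

step 1: x_pred=-1.6966  r=2.4966  x^+=-0.8503  v^+=0.8391  a^+=0.3883
step 2: x_pred=0.2200  r=-5.4700  x^+=-1.6343  v^+=0.3682  a^+=-1.0760
step 3: x_pred=-1.8259  r=3.0359  x^+=-0.7967  v^+=-0.2567  a^+=-0.2633
step 4: x_pred=-1.2008  r=-3.4492  x^+=-2.3701  v^+=-1.0771  a^+=-1.1866
step 5: x_pred=-4.1089  r=7.6089  x^+=-1.5295  v^+=-1.0878  a^+=0.8503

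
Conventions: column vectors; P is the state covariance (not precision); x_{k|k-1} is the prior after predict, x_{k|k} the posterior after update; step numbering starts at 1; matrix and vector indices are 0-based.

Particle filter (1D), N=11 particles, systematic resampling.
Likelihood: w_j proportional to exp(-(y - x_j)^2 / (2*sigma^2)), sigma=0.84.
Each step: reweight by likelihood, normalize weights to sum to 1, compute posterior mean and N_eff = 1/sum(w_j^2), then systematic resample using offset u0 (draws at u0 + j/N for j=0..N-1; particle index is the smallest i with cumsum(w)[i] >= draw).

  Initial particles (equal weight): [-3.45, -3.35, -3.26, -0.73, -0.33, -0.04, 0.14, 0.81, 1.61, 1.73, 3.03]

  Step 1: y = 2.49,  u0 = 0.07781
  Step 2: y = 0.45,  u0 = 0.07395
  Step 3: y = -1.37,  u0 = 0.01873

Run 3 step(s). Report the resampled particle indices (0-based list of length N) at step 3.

step 1: w=[0.0000, 0.0000, 0.0000, 0.0003, 0.0016, 0.0048, 0.0090, 0.0608, 0.2596, 0.2984, 0.3655]  mean=2.0912  Neff=3.4034  idx=[8, 8, 8, 9, 9, 9, 9, 10, 10, 10, 10]
step 2: w=[0.1576, 0.1576, 0.1576, 0.1281, 0.1281, 0.1281, 0.1281, 0.0037, 0.0037, 0.0037, 0.0037]  mean=1.6923  Neff=7.1298  idx=[0, 1, 1, 2, 2, 3, 4, 4, 5, 6, 6]
step 3: w=[0.1166, 0.1166, 0.1166, 0.1166, 0.1166, 0.0695, 0.0695, 0.0695, 0.0695, 0.0695, 0.0695]  mean=1.6601  Neff=10.3146  idx=[0, 0, 1, 2, 3, 4, 4, 6, 7, 8, 9]

resampled_idx = [0, 0, 1, 2, 3, 4, 4, 6, 7, 8, 9]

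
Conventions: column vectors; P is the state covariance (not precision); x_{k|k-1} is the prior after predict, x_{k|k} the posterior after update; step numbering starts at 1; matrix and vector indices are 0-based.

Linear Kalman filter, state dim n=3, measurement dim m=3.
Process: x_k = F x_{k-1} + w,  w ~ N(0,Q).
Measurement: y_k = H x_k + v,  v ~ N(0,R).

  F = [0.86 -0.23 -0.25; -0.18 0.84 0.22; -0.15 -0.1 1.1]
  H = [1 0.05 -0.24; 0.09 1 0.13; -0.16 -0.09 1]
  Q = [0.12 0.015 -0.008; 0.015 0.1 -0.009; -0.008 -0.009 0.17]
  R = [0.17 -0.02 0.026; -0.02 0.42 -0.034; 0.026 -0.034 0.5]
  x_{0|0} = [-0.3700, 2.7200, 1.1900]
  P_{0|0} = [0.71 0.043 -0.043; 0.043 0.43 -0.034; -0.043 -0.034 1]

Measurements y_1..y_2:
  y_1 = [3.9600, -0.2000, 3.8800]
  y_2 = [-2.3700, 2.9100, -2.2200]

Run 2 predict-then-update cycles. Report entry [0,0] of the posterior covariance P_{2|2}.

step 1: x^-=[-1.2413, 2.6132, 1.0925]  P^-=[0.7279 -0.2014 -0.4015; -0.2014 0.4526 0.1907; -0.4015 0.1907 1.4232]  S=[1.1490 -0.2666 -0.8176; -0.2666 0.9065 0.2943; -0.8176 0.2943 2.0339]  K=[0.7465 -0.0058 0.0552; -0.0968 0.4845 -0.0195; -0.1518 0.1207 0.6444]  nu=[5.3328, -2.8435, 2.8241]  x^+=[2.9122, 0.6641, 1.7593]  P^+=[0.1466 -0.0411 0.0670; -0.0411 0.2119 -0.0162; 0.0670 -0.0162 0.3234]
step 2: x^-=[1.9119, 0.4207, 1.4320]  P^-=[0.2455 -0.0779 -0.0393; -0.0779 0.2711 0.0297; -0.0393 0.0297 0.5470]  S=[0.4580 -0.0909 -0.1768; -0.0909 0.6951 0.0490; -0.1768 0.0490 1.0604]  K=[0.5546 -0.0170 0.0258; -0.0875 0.3751 -0.0151; -0.1641 0.0842 0.4880]  nu=[-3.9593, 2.1310, -3.3082]  x^+=[-0.4053, 1.6166, 0.6468]  P^+=[0.1071 -0.0342 0.0419; -0.0342 0.1646 -0.0132; 0.0419 -0.0132 0.2424]

P_post[0,0] = 0.1071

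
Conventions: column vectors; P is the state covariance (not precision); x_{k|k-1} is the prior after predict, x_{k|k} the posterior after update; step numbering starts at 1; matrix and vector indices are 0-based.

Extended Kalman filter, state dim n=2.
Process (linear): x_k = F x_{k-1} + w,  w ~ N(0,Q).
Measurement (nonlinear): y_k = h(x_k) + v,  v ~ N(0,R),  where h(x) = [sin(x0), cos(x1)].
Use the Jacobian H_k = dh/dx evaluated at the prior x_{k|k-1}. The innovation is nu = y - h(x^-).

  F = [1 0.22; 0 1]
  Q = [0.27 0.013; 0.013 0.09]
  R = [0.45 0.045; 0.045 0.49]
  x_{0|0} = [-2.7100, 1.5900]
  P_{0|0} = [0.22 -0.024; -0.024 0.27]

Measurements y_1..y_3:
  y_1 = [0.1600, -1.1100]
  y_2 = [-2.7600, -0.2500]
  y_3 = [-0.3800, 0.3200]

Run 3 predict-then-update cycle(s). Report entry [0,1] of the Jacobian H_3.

H_jac[0,1] = 0.0000

step 1: x^-=[-2.3602, 1.5900]  P^-=[0.4925 0.0484; 0.0484 0.3600]  H_jac=[-0.7099 0.0000; 0.0000 -0.9998]  S=[0.6982 0.0794; 0.0794 0.8499]  K=[-0.4996 -0.0103; -0.0011 -0.4234]  nu=[0.8643, -1.0908]  x^+=[-2.7808, 2.0509]  P^+=[0.3173 0.0275; 0.0275 0.2076]
step 2: x^-=[-2.3296, 2.0509]  P^-=[0.6095 0.0862; 0.0862 0.2976]  H_jac=[-0.6880 0.0000; 0.0000 -0.8869]  S=[0.7385 0.0976; 0.0976 0.7241]  K=[-0.5639 -0.0296; -0.0327 -0.3601]  nu=[-2.0343, 0.2119]  x^+=[-1.1887, 2.0412]  P^+=[0.3708 0.0449; 0.0449 0.2006]
step 3: x^-=[-0.7396, 2.0412]  P^-=[0.6702 0.1021; 0.1021 0.2906]  H_jac=[0.7387 0.0000; 0.0000 -0.8914]  S=[0.8158 -0.0222; -0.0222 0.7209]  K=[0.6040 -0.1076; 0.0827 -0.3568]  nu=[0.2940, 0.7732]  x^+=[-0.6452, 1.7896]  P^+=[0.3614 0.0287; 0.0287 0.1919]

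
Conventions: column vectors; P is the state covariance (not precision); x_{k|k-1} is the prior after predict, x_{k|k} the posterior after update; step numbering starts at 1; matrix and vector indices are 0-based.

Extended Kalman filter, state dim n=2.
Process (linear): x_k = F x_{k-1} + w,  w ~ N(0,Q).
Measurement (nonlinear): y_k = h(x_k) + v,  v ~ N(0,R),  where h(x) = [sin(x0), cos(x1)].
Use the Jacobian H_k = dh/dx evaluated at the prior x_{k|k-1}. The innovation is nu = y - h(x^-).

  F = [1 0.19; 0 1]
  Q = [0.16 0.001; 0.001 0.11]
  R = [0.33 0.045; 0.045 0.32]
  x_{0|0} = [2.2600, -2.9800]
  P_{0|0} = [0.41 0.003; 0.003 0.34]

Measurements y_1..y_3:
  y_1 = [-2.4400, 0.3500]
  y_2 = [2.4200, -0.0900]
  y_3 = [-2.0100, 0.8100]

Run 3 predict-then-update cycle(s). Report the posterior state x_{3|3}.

x_post = [-1.2061, -1.4966]

step 1: x^-=[1.6938, -2.9800]  P^-=[0.5834 0.0686; 0.0686 0.4500]  H_jac=[-0.1227 0.0000; 0.0000 0.1609]  S=[0.3388 0.0436; 0.0436 0.3316]  K=[-0.2193 0.0621; -0.0539 0.2254]  nu=[-3.4324, 1.3370]  x^+=[2.5296, -2.4937]  P^+=[0.5670 0.0623; 0.0623 0.4332]
step 2: x^-=[2.0558, -2.4937]  P^-=[0.7663 0.1456; 0.1456 0.5432]  H_jac=[-0.4662 0.0000; 0.0000 0.6035]  S=[0.4966 0.0040; 0.0040 0.5179]  K=[-0.7209 0.1753; -0.1418 0.6342]  nu=[1.5353, 0.7074]  x^+=[1.0729, -2.2629]  P^+=[0.4934 0.0392; 0.0392 0.3257]
step 3: x^-=[0.6430, -2.2629]  P^-=[0.6800 0.1021; 0.1021 0.4357]  H_jac=[0.8003 0.0000; 0.0000 0.7699]  S=[0.7655 0.1079; 0.1079 0.5783]  K=[0.7104 0.0033; 0.0256 0.5753]  nu=[-2.6096, 1.4481]  x^+=[-1.2061, -1.4966]  P^+=[0.2931 0.0429; 0.0429 0.2406]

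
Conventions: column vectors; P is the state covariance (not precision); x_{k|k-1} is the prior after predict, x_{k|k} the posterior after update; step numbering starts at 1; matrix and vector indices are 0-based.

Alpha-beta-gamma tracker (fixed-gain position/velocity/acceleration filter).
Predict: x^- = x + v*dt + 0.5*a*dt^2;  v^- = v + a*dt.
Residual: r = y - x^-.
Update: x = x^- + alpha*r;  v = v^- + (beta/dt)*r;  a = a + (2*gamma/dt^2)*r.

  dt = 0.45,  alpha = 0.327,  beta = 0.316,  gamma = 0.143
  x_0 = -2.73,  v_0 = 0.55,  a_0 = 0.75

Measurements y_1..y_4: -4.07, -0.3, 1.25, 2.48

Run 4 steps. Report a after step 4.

a_post = 7.3034

step 1: x_pred=-2.4066  r=-1.6634  x^+=-2.9505  v^+=-0.2806  a^+=-1.5993
step 2: x_pred=-3.2387  r=2.9387  x^+=-2.2778  v^+=1.0633  a^+=2.5511
step 3: x_pred=-1.5410  r=2.7910  x^+=-0.6283  v^+=4.1712  a^+=6.4929
step 4: x_pred=1.9061  r=0.5739  x^+=2.0938  v^+=7.4960  a^+=7.3034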